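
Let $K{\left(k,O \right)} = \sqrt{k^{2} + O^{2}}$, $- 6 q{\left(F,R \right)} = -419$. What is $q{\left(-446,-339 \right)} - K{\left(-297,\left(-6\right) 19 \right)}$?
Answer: $\frac{419}{6} - 3 \sqrt{11245} \approx -248.29$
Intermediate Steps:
$q{\left(F,R \right)} = \frac{419}{6}$ ($q{\left(F,R \right)} = \left(- \frac{1}{6}\right) \left(-419\right) = \frac{419}{6}$)
$K{\left(k,O \right)} = \sqrt{O^{2} + k^{2}}$
$q{\left(-446,-339 \right)} - K{\left(-297,\left(-6\right) 19 \right)} = \frac{419}{6} - \sqrt{\left(\left(-6\right) 19\right)^{2} + \left(-297\right)^{2}} = \frac{419}{6} - \sqrt{\left(-114\right)^{2} + 88209} = \frac{419}{6} - \sqrt{12996 + 88209} = \frac{419}{6} - \sqrt{101205} = \frac{419}{6} - 3 \sqrt{11245}$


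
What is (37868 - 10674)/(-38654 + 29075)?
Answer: -27194/9579 ≈ -2.8389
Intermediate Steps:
(37868 - 10674)/(-38654 + 29075) = 27194/(-9579) = 27194*(-1/9579) = -27194/9579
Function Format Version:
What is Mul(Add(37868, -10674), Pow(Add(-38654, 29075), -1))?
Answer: Rational(-27194, 9579) ≈ -2.8389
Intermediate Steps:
Mul(Add(37868, -10674), Pow(Add(-38654, 29075), -1)) = Mul(27194, Pow(-9579, -1)) = Mul(27194, Rational(-1, 9579)) = Rational(-27194, 9579)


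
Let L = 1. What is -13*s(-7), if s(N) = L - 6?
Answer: 65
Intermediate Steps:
s(N) = -5 (s(N) = 1 - 6 = -5)
-13*s(-7) = -13*(-5) = 65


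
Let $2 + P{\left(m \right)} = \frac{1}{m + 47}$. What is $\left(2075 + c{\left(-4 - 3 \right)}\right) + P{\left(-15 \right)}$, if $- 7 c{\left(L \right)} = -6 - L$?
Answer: $\frac{464327}{224} \approx 2072.9$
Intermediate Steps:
$P{\left(m \right)} = -2 + \frac{1}{47 + m}$ ($P{\left(m \right)} = -2 + \frac{1}{m + 47} = -2 + \frac{1}{47 + m}$)
$c{\left(L \right)} = \frac{6}{7} + \frac{L}{7}$ ($c{\left(L \right)} = - \frac{-6 - L}{7} = \frac{6}{7} + \frac{L}{7}$)
$\left(2075 + c{\left(-4 - 3 \right)}\right) + P{\left(-15 \right)} = \left(2075 + \left(\frac{6}{7} + \frac{-4 - 3}{7}\right)\right) + \frac{-93 - -30}{47 - 15} = \left(2075 + \left(\frac{6}{7} + \frac{-4 - 3}{7}\right)\right) + \frac{-93 + 30}{32} = \left(2075 + \left(\frac{6}{7} + \frac{1}{7} \left(-7\right)\right)\right) + \frac{1}{32} \left(-63\right) = \left(2075 + \left(\frac{6}{7} - 1\right)\right) - \frac{63}{32} = \left(2075 - \frac{1}{7}\right) - \frac{63}{32} = \frac{14524}{7} - \frac{63}{32} = \frac{464327}{224}$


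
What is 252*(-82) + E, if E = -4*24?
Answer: -20760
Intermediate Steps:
E = -96
252*(-82) + E = 252*(-82) - 96 = -20664 - 96 = -20760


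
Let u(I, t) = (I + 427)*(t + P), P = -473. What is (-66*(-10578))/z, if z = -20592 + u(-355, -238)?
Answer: -19393/1994 ≈ -9.7257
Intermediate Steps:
u(I, t) = (-473 + t)*(427 + I) (u(I, t) = (I + 427)*(t - 473) = (427 + I)*(-473 + t) = (-473 + t)*(427 + I))
z = -71784 (z = -20592 + (-201971 - 473*(-355) + 427*(-238) - 355*(-238)) = -20592 + (-201971 + 167915 - 101626 + 84490) = -20592 - 51192 = -71784)
(-66*(-10578))/z = -66*(-10578)/(-71784) = 698148*(-1/71784) = -19393/1994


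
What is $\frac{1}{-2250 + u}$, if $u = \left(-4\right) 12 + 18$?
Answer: $- \frac{1}{2280} \approx -0.0004386$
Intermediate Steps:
$u = -30$ ($u = -48 + 18 = -30$)
$\frac{1}{-2250 + u} = \frac{1}{-2250 - 30} = \frac{1}{-2280} = - \frac{1}{2280}$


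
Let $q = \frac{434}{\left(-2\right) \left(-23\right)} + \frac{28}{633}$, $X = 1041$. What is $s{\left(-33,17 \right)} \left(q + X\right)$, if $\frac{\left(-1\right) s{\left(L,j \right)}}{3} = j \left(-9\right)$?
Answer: $\frac{2339970372}{4853} \approx 4.8217 \cdot 10^{5}$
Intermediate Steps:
$s{\left(L,j \right)} = 27 j$ ($s{\left(L,j \right)} = - 3 j \left(-9\right) = - 3 \left(- 9 j\right) = 27 j$)
$q = \frac{138005}{14559}$ ($q = \frac{434}{46} + 28 \cdot \frac{1}{633} = 434 \cdot \frac{1}{46} + \frac{28}{633} = \frac{217}{23} + \frac{28}{633} = \frac{138005}{14559} \approx 9.479$)
$s{\left(-33,17 \right)} \left(q + X\right) = 27 \cdot 17 \left(\frac{138005}{14559} + 1041\right) = 459 \cdot \frac{15293924}{14559} = \frac{2339970372}{4853}$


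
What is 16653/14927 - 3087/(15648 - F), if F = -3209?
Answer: 267945972/281478439 ≈ 0.95192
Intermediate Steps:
16653/14927 - 3087/(15648 - F) = 16653/14927 - 3087/(15648 - 1*(-3209)) = 16653*(1/14927) - 3087/(15648 + 3209) = 16653/14927 - 3087/18857 = 267945972/281478439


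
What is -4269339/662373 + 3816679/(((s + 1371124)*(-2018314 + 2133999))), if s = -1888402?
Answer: -28387260794258893/4404140555731710 ≈ -6.4456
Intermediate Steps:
-4269339/662373 + 3816679/(((s + 1371124)*(-2018314 + 2133999))) = -4269339/662373 + 3816679/(((-1888402 + 1371124)*(-2018314 + 2133999))) = -4269339*1/662373 + 3816679/((-517278*115685)) = -474371/73597 + 3816679/(-59841305430) = -474371/73597 + 3816679*(-1/59841305430) = -474371/73597 - 3816679/59841305430 = -28387260794258893/4404140555731710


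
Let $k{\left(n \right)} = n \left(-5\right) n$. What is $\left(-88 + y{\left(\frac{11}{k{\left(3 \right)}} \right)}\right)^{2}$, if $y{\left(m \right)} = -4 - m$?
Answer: $\frac{17048641}{2025} \approx 8419.1$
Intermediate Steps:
$k{\left(n \right)} = - 5 n^{2}$ ($k{\left(n \right)} = - 5 n n = - 5 n^{2}$)
$\left(-88 + y{\left(\frac{11}{k{\left(3 \right)}} \right)}\right)^{2} = \left(-88 - \left(4 + \frac{11}{\left(-5\right) 3^{2}}\right)\right)^{2} = \left(-88 - \left(4 + \frac{11}{\left(-5\right) 9}\right)\right)^{2} = \left(-88 - \left(4 + \frac{11}{-45}\right)\right)^{2} = \left(-88 - \left(4 + 11 \left(- \frac{1}{45}\right)\right)\right)^{2} = \left(-88 - \frac{169}{45}\right)^{2} = \left(- \frac{4129}{45}\right)^{2} = \frac{17048641}{2025}$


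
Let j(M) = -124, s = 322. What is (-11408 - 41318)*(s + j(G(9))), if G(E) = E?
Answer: -10439748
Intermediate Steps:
(-11408 - 41318)*(s + j(G(9))) = (-11408 - 41318)*(322 - 124) = -52726*198 = -10439748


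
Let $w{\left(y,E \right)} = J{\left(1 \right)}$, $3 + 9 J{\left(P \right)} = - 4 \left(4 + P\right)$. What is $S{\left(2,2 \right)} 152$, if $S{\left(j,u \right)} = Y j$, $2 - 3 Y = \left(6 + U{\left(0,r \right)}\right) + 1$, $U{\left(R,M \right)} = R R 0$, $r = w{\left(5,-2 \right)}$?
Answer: $- \frac{1520}{3} \approx -506.67$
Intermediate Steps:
$J{\left(P \right)} = - \frac{19}{9} - \frac{4 P}{9}$ ($J{\left(P \right)} = - \frac{1}{3} + \frac{\left(-4\right) \left(4 + P\right)}{9} = - \frac{1}{3} + \frac{-16 - 4 P}{9} = - \frac{1}{3} - \left(\frac{16}{9} + \frac{4 P}{9}\right) = - \frac{19}{9} - \frac{4 P}{9}$)
$w{\left(y,E \right)} = - \frac{23}{9}$ ($w{\left(y,E \right)} = - \frac{19}{9} - \frac{4}{9} = - \frac{23}{9}$)
$r = - \frac{23}{9} \approx -2.5556$
$U{\left(R,M \right)} = 0$ ($U{\left(R,M \right)} = R^{2} \cdot 0 = 0$)
$Y = - \frac{5}{3}$ ($Y = \frac{2}{3} - \frac{\left(6 + 0\right) + 1}{3} = \frac{2}{3} - \frac{6 + 1}{3} = \frac{2}{3} - \frac{7}{3} = - \frac{5}{3} \approx -1.6667$)
$S{\left(j,u \right)} = - \frac{5 j}{3}$
$S{\left(2,2 \right)} 152 = \left(- \frac{5}{3}\right) 2 \cdot 152 = \left(- \frac{10}{3}\right) 152 = - \frac{1520}{3}$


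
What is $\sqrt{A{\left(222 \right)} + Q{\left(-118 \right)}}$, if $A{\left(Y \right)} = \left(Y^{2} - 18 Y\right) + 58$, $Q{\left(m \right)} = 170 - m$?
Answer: $\sqrt{45634} \approx 213.62$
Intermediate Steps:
$A{\left(Y \right)} = 58 + Y^{2} - 18 Y$
$\sqrt{A{\left(222 \right)} + Q{\left(-118 \right)}} = \sqrt{\left(58 + 222^{2} - 3996\right) + \left(170 - -118\right)} = \sqrt{\left(58 + 49284 - 3996\right) + \left(170 + 118\right)} = \sqrt{45346 + 288} = \sqrt{45634}$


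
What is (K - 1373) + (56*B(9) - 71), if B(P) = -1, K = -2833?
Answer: -4333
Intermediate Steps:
(K - 1373) + (56*B(9) - 71) = (-2833 - 1373) + (56*(-1) - 71) = -4206 + (-56 - 71) = -4206 - 127 = -4333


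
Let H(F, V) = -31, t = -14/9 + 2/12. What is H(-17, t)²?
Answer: 961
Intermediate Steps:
t = -25/18 (t = -14*⅑ + 2*(1/12) = -14/9 + ⅙ = -25/18 ≈ -1.3889)
H(-17, t)² = (-31)² = 961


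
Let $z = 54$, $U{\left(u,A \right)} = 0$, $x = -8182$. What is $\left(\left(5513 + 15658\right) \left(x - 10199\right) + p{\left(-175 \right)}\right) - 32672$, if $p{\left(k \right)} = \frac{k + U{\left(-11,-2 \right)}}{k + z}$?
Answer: $- \frac{47090395408}{121} \approx -3.8918 \cdot 10^{8}$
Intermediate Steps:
$p{\left(k \right)} = \frac{k}{54 + k}$ ($p{\left(k \right)} = \frac{k + 0}{k + 54} = \frac{k}{54 + k}$)
$\left(\left(5513 + 15658\right) \left(x - 10199\right) + p{\left(-175 \right)}\right) - 32672 = \left(\left(5513 + 15658\right) \left(-8182 - 10199\right) - \frac{175}{54 - 175}\right) - 32672 = \left(21171 \left(-18381\right) - \frac{175}{-121}\right) - 32672 = \left(-389144151 - - \frac{175}{121}\right) - 32672 = \left(-389144151 + \frac{175}{121}\right) - 32672 = - \frac{47086442096}{121} - 32672 = - \frac{47090395408}{121}$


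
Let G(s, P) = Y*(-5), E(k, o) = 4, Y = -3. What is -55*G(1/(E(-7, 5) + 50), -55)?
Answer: -825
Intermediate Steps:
G(s, P) = 15 (G(s, P) = -3*(-5) = 15)
-55*G(1/(E(-7, 5) + 50), -55) = -55*15 = -825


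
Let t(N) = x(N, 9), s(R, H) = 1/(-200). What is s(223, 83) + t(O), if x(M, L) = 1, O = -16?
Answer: 199/200 ≈ 0.99500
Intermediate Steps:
s(R, H) = -1/200
t(N) = 1
s(223, 83) + t(O) = -1/200 + 1 = 199/200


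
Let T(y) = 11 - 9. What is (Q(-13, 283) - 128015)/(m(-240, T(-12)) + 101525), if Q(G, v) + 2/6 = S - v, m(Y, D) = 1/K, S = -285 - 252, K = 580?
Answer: -224173480/176653503 ≈ -1.2690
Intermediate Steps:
S = -537
T(y) = 2
m(Y, D) = 1/580
Q(G, v) = -1612/3 - v (Q(G, v) = -1/3 + (-537 - v) = -1612/3 - v)
(Q(-13, 283) - 128015)/(m(-240, T(-12)) + 101525) = ((-1612/3 - 1*283) - 128015)/(1/580 + 101525) = ((-1612/3 - 283) - 128015)/(58884501/580) = (-2461/3 - 128015)*(580/58884501) = -386506/3*580/58884501 = -224173480/176653503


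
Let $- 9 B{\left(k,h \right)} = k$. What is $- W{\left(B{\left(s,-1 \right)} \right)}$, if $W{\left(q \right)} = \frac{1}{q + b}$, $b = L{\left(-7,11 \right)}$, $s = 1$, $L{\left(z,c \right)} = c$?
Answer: $- \frac{9}{98} \approx -0.091837$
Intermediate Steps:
$B{\left(k,h \right)} = - \frac{k}{9}$
$b = 11$
$W{\left(q \right)} = \frac{1}{11 + q}$ ($W{\left(q \right)} = \frac{1}{q + 11} = \frac{1}{11 + q}$)
$- W{\left(B{\left(s,-1 \right)} \right)} = - \frac{1}{11 - \frac{1}{9}} = - \frac{1}{\frac{98}{9}} = \left(-1\right) \frac{9}{98} = - \frac{9}{98}$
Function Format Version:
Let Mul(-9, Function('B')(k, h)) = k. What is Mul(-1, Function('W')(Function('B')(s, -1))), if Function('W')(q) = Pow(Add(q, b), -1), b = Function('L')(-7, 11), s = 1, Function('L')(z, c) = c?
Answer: Rational(-9, 98) ≈ -0.091837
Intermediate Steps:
Function('B')(k, h) = Mul(Rational(-1, 9), k)
b = 11
Function('W')(q) = Pow(Add(11, q), -1) (Function('W')(q) = Pow(Add(q, 11), -1) = Pow(Add(11, q), -1))
Mul(-1, Function('W')(Function('B')(s, -1))) = Mul(-1, Pow(Add(11, Mul(Rational(-1, 9), 1)), -1)) = Mul(-1, Pow(Add(11, Rational(-1, 9)), -1)) = Mul(-1, Pow(Rational(98, 9), -1)) = Mul(-1, Rational(9, 98)) = Rational(-9, 98)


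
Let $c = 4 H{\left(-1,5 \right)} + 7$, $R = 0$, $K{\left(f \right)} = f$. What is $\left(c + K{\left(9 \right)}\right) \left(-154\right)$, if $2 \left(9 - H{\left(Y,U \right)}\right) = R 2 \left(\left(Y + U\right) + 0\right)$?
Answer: $-8008$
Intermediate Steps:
$H{\left(Y,U \right)} = 9$ ($H{\left(Y,U \right)} = 9 - \frac{0 \cdot 2 \left(\left(Y + U\right) + 0\right)}{2} = 9 - \frac{0 \cdot 2 \left(\left(U + Y\right) + 0\right)}{2} = 9 - \frac{0 \cdot 2 \left(U + Y\right)}{2} = 9 - \frac{0 \left(2 U + 2 Y\right)}{2} = 9 - 0 = 9 + 0 = 9$)
$c = 43$ ($c = 4 \cdot 9 + 7 = 36 + 7 = 43$)
$\left(c + K{\left(9 \right)}\right) \left(-154\right) = \left(43 + 9\right) \left(-154\right) = 52 \left(-154\right) = -8008$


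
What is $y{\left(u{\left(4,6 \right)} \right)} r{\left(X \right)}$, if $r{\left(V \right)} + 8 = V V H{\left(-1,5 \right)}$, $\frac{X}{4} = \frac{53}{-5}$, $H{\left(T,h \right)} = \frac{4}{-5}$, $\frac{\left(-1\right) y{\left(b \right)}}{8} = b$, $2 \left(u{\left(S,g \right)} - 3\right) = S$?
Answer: $\frac{1446208}{25} \approx 57848.0$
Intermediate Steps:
$u{\left(S,g \right)} = 3 + \frac{S}{2}$
$y{\left(b \right)} = - 8 b$
$H{\left(T,h \right)} = - \frac{4}{5}$ ($H{\left(T,h \right)} = 4 \left(- \frac{1}{5}\right) = - \frac{4}{5}$)
$X = - \frac{212}{5}$ ($X = 4 \frac{53}{-5} = 4 \cdot 53 \left(- \frac{1}{5}\right) = 4 \left(- \frac{53}{5}\right) = - \frac{212}{5} \approx -42.4$)
$r{\left(V \right)} = -8 - \frac{4 V^{2}}{5}$ ($r{\left(V \right)} = -8 + V V \left(- \frac{4}{5}\right) = -8 + V^{2} \left(- \frac{4}{5}\right) = -8 - \frac{4 V^{2}}{5}$)
$y{\left(u{\left(4,6 \right)} \right)} r{\left(X \right)} = - 8 \left(3 + \frac{1}{2} \cdot 4\right) \left(-8 - \frac{4 \left(- \frac{212}{5}\right)^{2}}{5}\right) = - 8 \left(3 + 2\right) \left(-8 - \frac{179776}{125}\right) = \left(-8\right) 5 \left(-8 - \frac{179776}{125}\right) = \left(-40\right) \left(- \frac{180776}{125}\right) = \frac{1446208}{25}$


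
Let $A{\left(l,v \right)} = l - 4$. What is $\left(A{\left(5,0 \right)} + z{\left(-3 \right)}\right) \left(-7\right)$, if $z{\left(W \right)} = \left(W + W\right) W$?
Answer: $-133$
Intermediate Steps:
$z{\left(W \right)} = 2 W^{2}$ ($z{\left(W \right)} = 2 W W = 2 W^{2}$)
$A{\left(l,v \right)} = -4 + l$ ($A{\left(l,v \right)} = l - 4 = -4 + l$)
$\left(A{\left(5,0 \right)} + z{\left(-3 \right)}\right) \left(-7\right) = \left(\left(-4 + 5\right) + 2 \left(-3\right)^{2}\right) \left(-7\right) = \left(1 + 2 \cdot 9\right) \left(-7\right) = \left(1 + 18\right) \left(-7\right) = 19 \left(-7\right) = -133$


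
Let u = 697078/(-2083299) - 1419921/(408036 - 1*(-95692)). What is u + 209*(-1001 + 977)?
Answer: -5267180107684915/1049416038672 ≈ -5019.2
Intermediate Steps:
u = -3309257706163/1049416038672 (u = 697078*(-1/2083299) - 1419921/(408036 + 95692) = -697078/2083299 - 1419921/503728 = -3309257706163/1049416038672 ≈ -3.1534)
u + 209*(-1001 + 977) = -3309257706163/1049416038672 + 209*(-1001 + 977) = -3309257706163/1049416038672 + 209*(-24) = -3309257706163/1049416038672 - 5016 = -5267180107684915/1049416038672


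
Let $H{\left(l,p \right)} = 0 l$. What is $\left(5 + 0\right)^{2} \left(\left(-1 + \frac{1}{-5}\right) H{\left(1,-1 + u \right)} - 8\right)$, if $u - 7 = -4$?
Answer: $-200$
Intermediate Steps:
$u = 3$ ($u = 7 - 4 = 3$)
$H{\left(l,p \right)} = 0$
$\left(5 + 0\right)^{2} \left(\left(-1 + \frac{1}{-5}\right) H{\left(1,-1 + u \right)} - 8\right) = \left(5 + 0\right)^{2} \left(\left(-1 + \frac{1}{-5}\right) 0 - 8\right) = 5^{2} \left(\left(-1 - \frac{1}{5}\right) 0 - 8\right) = 25 \left(\left(- \frac{6}{5}\right) 0 - 8\right) = 25 \left(0 - 8\right) = 25 \left(-8\right) = -200$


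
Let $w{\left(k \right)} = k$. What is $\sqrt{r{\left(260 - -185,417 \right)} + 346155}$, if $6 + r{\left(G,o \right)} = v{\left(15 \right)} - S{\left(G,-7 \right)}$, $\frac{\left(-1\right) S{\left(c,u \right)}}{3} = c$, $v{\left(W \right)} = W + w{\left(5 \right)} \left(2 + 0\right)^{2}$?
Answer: $\sqrt{347519} \approx 589.51$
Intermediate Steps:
$v{\left(W \right)} = 20 + W$ ($v{\left(W \right)} = W + 5 \left(2 + 0\right)^{2} = W + 5 \cdot 2^{2} = W + 5 \cdot 4 = W + 20 = 20 + W$)
$S{\left(c,u \right)} = - 3 c$
$r{\left(G,o \right)} = 29 + 3 G$ ($r{\left(G,o \right)} = -6 + \left(\left(20 + 15\right) - - 3 G\right) = -6 + \left(35 + 3 G\right) = 29 + 3 G$)
$\sqrt{r{\left(260 - -185,417 \right)} + 346155} = \sqrt{\left(29 + 3 \left(260 - -185\right)\right) + 346155} = \sqrt{\left(29 + 3 \left(260 + 185\right)\right) + 346155} = \sqrt{\left(29 + 3 \cdot 445\right) + 346155} = \sqrt{\left(29 + 1335\right) + 346155} = \sqrt{1364 + 346155} = \sqrt{347519}$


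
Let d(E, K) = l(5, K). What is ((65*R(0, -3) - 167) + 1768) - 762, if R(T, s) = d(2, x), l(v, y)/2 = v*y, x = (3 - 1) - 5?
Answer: -1111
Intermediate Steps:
x = -3 (x = 2 - 5 = -3)
l(v, y) = 2*v*y (l(v, y) = 2*(v*y) = 2*v*y)
d(E, K) = 10*K (d(E, K) = 2*5*K = 10*K)
R(T, s) = -30 (R(T, s) = 10*(-3) = -30)
((65*R(0, -3) - 167) + 1768) - 762 = ((65*(-30) - 167) + 1768) - 762 = ((-1950 - 167) + 1768) - 762 = (-2117 + 1768) - 762 = -349 - 762 = -1111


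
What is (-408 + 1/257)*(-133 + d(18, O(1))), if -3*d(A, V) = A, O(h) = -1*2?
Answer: 14574845/257 ≈ 56711.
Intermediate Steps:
O(h) = -2
d(A, V) = -A/3
(-408 + 1/257)*(-133 + d(18, O(1))) = (-408 + 1/257)*(-133 - ⅓*18) = (-408 + 1/257)*(-133 - 6) = -104855/257*(-139) = 14574845/257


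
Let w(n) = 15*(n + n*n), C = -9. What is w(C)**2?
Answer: 1166400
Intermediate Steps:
w(n) = 15*n + 15*n**2 (w(n) = 15*(n + n**2) = 15*n + 15*n**2)
w(C)**2 = (15*(-9)*(1 - 9))**2 = (15*(-9)*(-8))**2 = 1080**2 = 1166400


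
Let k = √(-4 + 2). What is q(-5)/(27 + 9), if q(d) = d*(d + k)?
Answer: 25/36 - 5*I*√2/36 ≈ 0.69444 - 0.19642*I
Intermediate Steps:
k = I*√2 (k = √(-2) = I*√2 ≈ 1.4142*I)
q(d) = d*(d + I*√2)
q(-5)/(27 + 9) = (-5*(-5 + I*√2))/(27 + 9) = (25 - 5*I*√2)/36 = (25 - 5*I*√2)*(1/36) = 25/36 - 5*I*√2/36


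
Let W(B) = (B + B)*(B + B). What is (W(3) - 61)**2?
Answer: 625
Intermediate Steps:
W(B) = 4*B**2 (W(B) = (2*B)*(2*B) = 4*B**2)
(W(3) - 61)**2 = (4*3**2 - 61)**2 = (4*9 - 61)**2 = (36 - 61)**2 = (-25)**2 = 625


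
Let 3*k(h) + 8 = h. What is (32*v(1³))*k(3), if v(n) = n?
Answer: -160/3 ≈ -53.333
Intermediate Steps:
k(h) = -8/3 + h/3
(32*v(1³))*k(3) = (32*1³)*(-8/3 + (⅓)*3) = (32*1)*(-8/3 + 1) = 32*(-5/3) = -160/3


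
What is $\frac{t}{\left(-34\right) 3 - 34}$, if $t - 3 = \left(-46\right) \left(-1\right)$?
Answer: $- \frac{49}{136} \approx -0.36029$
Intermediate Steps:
$t = 49$ ($t = 3 - -46 = 3 + 46 = 49$)
$\frac{t}{\left(-34\right) 3 - 34} = \frac{49}{\left(-34\right) 3 - 34} = \frac{49}{-102 - 34} = \frac{49}{-136} = 49 \left(- \frac{1}{136}\right) = - \frac{49}{136}$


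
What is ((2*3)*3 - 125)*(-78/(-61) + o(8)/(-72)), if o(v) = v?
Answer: -68587/549 ≈ -124.93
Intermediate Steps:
((2*3)*3 - 125)*(-78/(-61) + o(8)/(-72)) = ((2*3)*3 - 125)*(-78/(-61) + 8/(-72)) = (6*3 - 125)*(-78*(-1/61) + 8*(-1/72)) = (18 - 125)*(78/61 - 1/9) = -107*641/549 = -68587/549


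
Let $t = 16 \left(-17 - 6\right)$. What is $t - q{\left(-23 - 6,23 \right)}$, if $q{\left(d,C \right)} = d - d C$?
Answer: $-1006$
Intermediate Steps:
$q{\left(d,C \right)} = d - C d$
$t = -368$ ($t = 16 \left(-23\right) = -368$)
$t - q{\left(-23 - 6,23 \right)} = -368 - \left(-23 - 6\right) \left(1 - 23\right) = -368 - \left(-29\right) \left(-22\right) = -368 - 638 = -1006$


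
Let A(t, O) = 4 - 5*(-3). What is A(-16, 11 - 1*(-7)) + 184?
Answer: 203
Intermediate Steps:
A(t, O) = 19 (A(t, O) = 4 + 15 = 19)
A(-16, 11 - 1*(-7)) + 184 = 19 + 184 = 203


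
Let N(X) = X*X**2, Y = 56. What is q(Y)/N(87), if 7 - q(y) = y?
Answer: -49/658503 ≈ -7.4411e-5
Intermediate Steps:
q(y) = 7 - y
N(X) = X**3
q(Y)/N(87) = (7 - 1*56)/(87**3) = (7 - 56)/658503 = -49*1/658503 = -49/658503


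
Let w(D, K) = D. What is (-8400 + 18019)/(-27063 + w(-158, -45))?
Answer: -9619/27221 ≈ -0.35337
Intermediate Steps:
(-8400 + 18019)/(-27063 + w(-158, -45)) = (-8400 + 18019)/(-27063 - 158) = 9619/(-27221) = 9619*(-1/27221) = -9619/27221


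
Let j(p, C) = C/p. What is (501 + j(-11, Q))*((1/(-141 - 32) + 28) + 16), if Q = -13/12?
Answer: 167809865/7612 ≈ 22045.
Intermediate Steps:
Q = -13/12 (Q = -13*1/12 = -13/12 ≈ -1.0833)
(501 + j(-11, Q))*((1/(-141 - 32) + 28) + 16) = (501 - 13/12/(-11))*((1/(-141 - 32) + 28) + 16) = (501 - 13/12*(-1/11))*((1/(-173) + 28) + 16) = (501 + 13/132)*((-1/173 + 28) + 16) = 66145*(4843/173 + 16)/132 = (66145/132)*(7611/173) = 167809865/7612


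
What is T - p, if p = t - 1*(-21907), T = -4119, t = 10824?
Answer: -36850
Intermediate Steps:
p = 32731 (p = 10824 - 1*(-21907) = 10824 + 21907 = 32731)
T - p = -4119 - 1*32731 = -4119 - 32731 = -36850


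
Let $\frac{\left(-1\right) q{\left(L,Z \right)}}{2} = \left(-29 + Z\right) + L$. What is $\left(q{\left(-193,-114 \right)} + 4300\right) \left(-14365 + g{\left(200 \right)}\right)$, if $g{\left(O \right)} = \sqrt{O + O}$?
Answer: $-71323340$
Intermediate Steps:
$q{\left(L,Z \right)} = 58 - 2 L - 2 Z$ ($q{\left(L,Z \right)} = - 2 \left(\left(-29 + Z\right) + L\right) = - 2 \left(-29 + L + Z\right) = 58 - 2 L - 2 Z$)
$g{\left(O \right)} = \sqrt{2} \sqrt{O}$ ($g{\left(O \right)} = \sqrt{2 O} = \sqrt{2} \sqrt{O}$)
$\left(q{\left(-193,-114 \right)} + 4300\right) \left(-14365 + g{\left(200 \right)}\right) = \left(\left(58 - -386 - -228\right) + 4300\right) \left(-14365 + \sqrt{2} \sqrt{200}\right) = \left(\left(58 + 386 + 228\right) + 4300\right) \left(-14365 + \sqrt{2} \cdot 10 \sqrt{2}\right) = \left(672 + 4300\right) \left(-14365 + 20\right) = 4972 \left(-14345\right) = -71323340$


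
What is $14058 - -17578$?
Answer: $31636$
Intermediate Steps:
$14058 - -17578 = 14058 + 17578 = 31636$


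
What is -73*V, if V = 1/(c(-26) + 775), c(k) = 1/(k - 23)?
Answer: -3577/37974 ≈ -0.094196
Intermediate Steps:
c(k) = 1/(-23 + k)
V = 49/37974 (V = 1/(1/(-23 - 26) + 775) = 1/(1/(-49) + 775) = 1/(-1/49 + 775) = 1/(37974/49) = 49/37974 ≈ 0.0012904)
-73*V = -73*49/37974 = -3577/37974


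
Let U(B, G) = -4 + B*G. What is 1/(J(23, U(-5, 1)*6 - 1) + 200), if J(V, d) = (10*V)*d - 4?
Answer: -1/12454 ≈ -8.0295e-5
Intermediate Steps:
J(V, d) = -4 + 10*V*d (J(V, d) = 10*V*d - 4 = -4 + 10*V*d)
1/(J(23, U(-5, 1)*6 - 1) + 200) = 1/((-4 + 10*23*((-4 - 5*1)*6 - 1)) + 200) = 1/((-4 + 10*23*((-4 - 5)*6 - 1)) + 200) = 1/((-4 + 10*23*(-9*6 - 1)) + 200) = 1/((-4 + 10*23*(-54 - 1)) + 200) = 1/((-4 + 10*23*(-55)) + 200) = 1/((-4 - 12650) + 200) = 1/(-12654 + 200) = 1/(-12454) = -1/12454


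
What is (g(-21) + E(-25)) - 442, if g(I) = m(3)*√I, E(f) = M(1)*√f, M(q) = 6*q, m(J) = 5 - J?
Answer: -442 + 30*I + 2*I*√21 ≈ -442.0 + 39.165*I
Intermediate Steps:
E(f) = 6*√f (E(f) = (6*1)*√f = 6*√f)
g(I) = 2*√I (g(I) = (5 - 1*3)*√I = (5 - 3)*√I = 2*√I)
(g(-21) + E(-25)) - 442 = (2*√(-21) + 6*√(-25)) - 442 = (2*(I*√21) + 6*(5*I)) - 442 = (2*I*√21 + 30*I) - 442 = (30*I + 2*I*√21) - 442 = -442 + 30*I + 2*I*√21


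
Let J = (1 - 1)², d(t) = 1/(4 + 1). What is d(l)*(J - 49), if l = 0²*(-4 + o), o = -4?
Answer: -49/5 ≈ -9.8000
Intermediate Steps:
l = 0 (l = 0²*(-4 - 4) = 0*(-8) = 0)
d(t) = ⅕ (d(t) = 1/5 = ⅕)
J = 0 (J = 0² = 0)
d(l)*(J - 49) = (0 - 49)/5 = (⅕)*(-49) = -49/5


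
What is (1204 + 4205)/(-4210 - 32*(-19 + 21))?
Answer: -5409/4274 ≈ -1.2656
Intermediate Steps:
(1204 + 4205)/(-4210 - 32*(-19 + 21)) = 5409/(-4210 - 32*2) = 5409/(-4210 - 64) = 5409/(-4274) = 5409*(-1/4274) = -5409/4274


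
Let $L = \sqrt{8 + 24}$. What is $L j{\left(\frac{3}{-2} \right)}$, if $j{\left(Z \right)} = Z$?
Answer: $- 6 \sqrt{2} \approx -8.4853$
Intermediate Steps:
$L = 4 \sqrt{2}$ ($L = \sqrt{32} = 4 \sqrt{2} \approx 5.6569$)
$L j{\left(\frac{3}{-2} \right)} = 4 \sqrt{2} \frac{3}{-2} = 4 \sqrt{2} \cdot 3 \left(- \frac{1}{2}\right) = 4 \sqrt{2} \left(- \frac{3}{2}\right) = - 6 \sqrt{2}$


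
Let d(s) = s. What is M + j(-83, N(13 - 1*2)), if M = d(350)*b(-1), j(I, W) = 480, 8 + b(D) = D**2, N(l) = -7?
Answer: -1970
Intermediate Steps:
b(D) = -8 + D**2
M = -2450 (M = 350*(-8 + (-1)**2) = 350*(-8 + 1) = 350*(-7) = -2450)
M + j(-83, N(13 - 1*2)) = -2450 + 480 = -1970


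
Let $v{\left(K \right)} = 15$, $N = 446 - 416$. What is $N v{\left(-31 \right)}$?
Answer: $450$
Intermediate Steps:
$N = 30$
$N v{\left(-31 \right)} = 30 \cdot 15 = 450$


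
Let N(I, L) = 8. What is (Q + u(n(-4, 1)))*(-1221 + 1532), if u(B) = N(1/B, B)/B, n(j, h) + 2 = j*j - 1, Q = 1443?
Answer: 5836537/13 ≈ 4.4896e+5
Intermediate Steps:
n(j, h) = -3 + j² (n(j, h) = -2 + (j*j - 1) = -2 + (j² - 1) = -2 + (-1 + j²) = -3 + j²)
u(B) = 8/B
(Q + u(n(-4, 1)))*(-1221 + 1532) = (1443 + 8/(-3 + (-4)²))*(-1221 + 1532) = (1443 + 8/(-3 + 16))*311 = (1443 + 8/13)*311 = (18767/13)*311 = 5836537/13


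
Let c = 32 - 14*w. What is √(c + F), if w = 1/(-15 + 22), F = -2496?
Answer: 3*I*√274 ≈ 49.659*I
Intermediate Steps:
w = ⅐ (w = 1/7 = ⅐ ≈ 0.14286)
c = 30 (c = 32 - 14*⅐ = 32 - 2 = 30)
√(c + F) = √(30 - 2496) = √(-2466) = 3*I*√274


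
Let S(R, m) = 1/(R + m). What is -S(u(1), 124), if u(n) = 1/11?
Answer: -11/1365 ≈ -0.0080586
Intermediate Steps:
u(n) = 1/11
-S(u(1), 124) = -1/(1/11 + 124) = -1/1365/11 = -1*11/1365 = -11/1365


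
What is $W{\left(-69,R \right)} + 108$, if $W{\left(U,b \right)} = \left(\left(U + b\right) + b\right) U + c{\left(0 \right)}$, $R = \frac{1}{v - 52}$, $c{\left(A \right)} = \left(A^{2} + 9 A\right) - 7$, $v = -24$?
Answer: $\frac{184825}{38} \approx 4863.8$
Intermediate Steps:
$c{\left(A \right)} = -7 + A^{2} + 9 A$
$R = - \frac{1}{76}$ ($R = \frac{1}{-24 - 52} = \frac{1}{-76} = - \frac{1}{76} \approx -0.013158$)
$W{\left(U,b \right)} = -7 + U \left(U + 2 b\right)$ ($W{\left(U,b \right)} = \left(\left(U + b\right) + b\right) U + \left(-7 + 0^{2} + 9 \cdot 0\right) = \left(U + 2 b\right) U + \left(-7 + 0 + 0\right) = U \left(U + 2 b\right) - 7 = -7 + U \left(U + 2 b\right)$)
$W{\left(-69,R \right)} + 108 = \left(-7 + \left(-69\right)^{2} + 2 \left(-69\right) \left(- \frac{1}{76}\right)\right) + 108 = \left(-7 + 4761 + \frac{69}{38}\right) + 108 = \frac{180721}{38} + 108 = \frac{184825}{38}$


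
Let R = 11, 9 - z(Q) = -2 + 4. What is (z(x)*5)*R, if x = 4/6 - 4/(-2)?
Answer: 385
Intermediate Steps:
x = 8/3 (x = 4*(1/6) - 4*(-1/2) = 2/3 + 2 = 8/3 ≈ 2.6667)
z(Q) = 7 (z(Q) = 9 - (-2 + 4) = 9 - 1*2 = 9 - 2 = 7)
(z(x)*5)*R = (7*5)*11 = 35*11 = 385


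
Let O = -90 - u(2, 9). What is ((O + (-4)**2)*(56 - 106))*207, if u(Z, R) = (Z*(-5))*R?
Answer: -165600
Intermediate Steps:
u(Z, R) = -5*R*Z (u(Z, R) = (-5*Z)*R = -5*R*Z)
O = 0 (O = -90 - (-5)*9*2 = -90 - 1*(-90) = -90 + 90 = 0)
((O + (-4)**2)*(56 - 106))*207 = ((0 + (-4)**2)*(56 - 106))*207 = ((0 + 16)*(-50))*207 = (16*(-50))*207 = -800*207 = -165600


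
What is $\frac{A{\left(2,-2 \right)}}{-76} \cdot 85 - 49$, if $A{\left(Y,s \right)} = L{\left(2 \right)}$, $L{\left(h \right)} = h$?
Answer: $- \frac{1947}{38} \approx -51.237$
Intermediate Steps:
$A{\left(Y,s \right)} = 2$
$\frac{A{\left(2,-2 \right)}}{-76} \cdot 85 - 49 = \frac{2}{-76} \cdot 85 - 49 = 2 \left(- \frac{1}{76}\right) 85 - 49 = \left(- \frac{1}{38}\right) 85 - 49 = - \frac{85}{38} - 49 = - \frac{1947}{38}$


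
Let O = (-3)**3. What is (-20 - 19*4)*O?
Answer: 2592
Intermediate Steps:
O = -27
(-20 - 19*4)*O = (-20 - 19*4)*(-27) = (-20 - 76)*(-27) = -96*(-27) = 2592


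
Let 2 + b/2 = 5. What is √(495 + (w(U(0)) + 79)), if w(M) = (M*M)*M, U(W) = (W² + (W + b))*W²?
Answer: √574 ≈ 23.958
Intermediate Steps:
b = 6 (b = -4 + 2*5 = -4 + 10 = 6)
U(W) = W²*(6 + W + W²) (U(W) = (W² + (W + 6))*W² = (W² + (6 + W))*W² = (6 + W + W²)*W² = W²*(6 + W + W²))
w(M) = M³ (w(M) = M²*M = M³)
√(495 + (w(U(0)) + 79)) = √(495 + ((0²*(6 + 0 + 0²))³ + 79)) = √(495 + ((0*(6 + 0 + 0))³ + 79)) = √(495 + ((0*6)³ + 79)) = √(495 + (0³ + 79)) = √(495 + (0 + 79)) = √(495 + 79) = √574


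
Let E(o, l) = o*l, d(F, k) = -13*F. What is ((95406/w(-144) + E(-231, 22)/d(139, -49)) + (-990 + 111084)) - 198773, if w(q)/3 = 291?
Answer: -46571754247/525837 ≈ -88567.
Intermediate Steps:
w(q) = 873 (w(q) = 3*291 = 873)
E(o, l) = l*o
((95406/w(-144) + E(-231, 22)/d(139, -49)) + (-990 + 111084)) - 198773 = ((95406/873 + (22*(-231))/((-13*139))) + (-990 + 111084)) - 198773 = ((95406*(1/873) - 5082/(-1807)) + 110094) - 198773 = ((31802/291 - 5082*(-1/1807)) + 110094) - 198773 = ((31802/291 + 5082/1807) + 110094) - 198773 = (58945076/525837 + 110094) - 198773 = 57950443754/525837 - 198773 = -46571754247/525837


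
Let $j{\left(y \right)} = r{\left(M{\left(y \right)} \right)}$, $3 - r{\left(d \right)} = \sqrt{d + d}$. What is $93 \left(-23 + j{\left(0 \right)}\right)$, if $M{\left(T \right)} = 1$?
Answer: $-1860 - 93 \sqrt{2} \approx -1991.5$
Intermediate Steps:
$r{\left(d \right)} = 3 - \sqrt{2} \sqrt{d}$ ($r{\left(d \right)} = 3 - \sqrt{d + d} = 3 - \sqrt{2 d} = 3 - \sqrt{2} \sqrt{d}$)
$j{\left(y \right)} = 3 - \sqrt{2}$ ($j{\left(y \right)} = 3 - \sqrt{2} \sqrt{1} = 3 - \sqrt{2} \cdot 1 = 3 - \sqrt{2}$)
$93 \left(-23 + j{\left(0 \right)}\right) = 93 \left(-23 + \left(3 - \sqrt{2}\right)\right) = 93 \left(-20 - \sqrt{2}\right) = -1860 - 93 \sqrt{2}$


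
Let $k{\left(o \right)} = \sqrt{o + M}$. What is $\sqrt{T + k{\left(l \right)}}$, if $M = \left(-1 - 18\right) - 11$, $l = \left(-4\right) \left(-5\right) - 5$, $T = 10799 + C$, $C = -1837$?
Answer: $\sqrt{8962 + i \sqrt{15}} \approx 94.668 + 0.0205 i$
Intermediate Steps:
$T = 8962$ ($T = 10799 - 1837 = 8962$)
$l = 15$ ($l = 20 - 5 = 15$)
$M = -30$ ($M = -19 - 11 = -30$)
$k{\left(o \right)} = \sqrt{-30 + o}$ ($k{\left(o \right)} = \sqrt{o - 30} = \sqrt{-30 + o}$)
$\sqrt{T + k{\left(l \right)}} = \sqrt{8962 + \sqrt{-30 + 15}} = \sqrt{8962 + \sqrt{-15}} = \sqrt{8962 + i \sqrt{15}}$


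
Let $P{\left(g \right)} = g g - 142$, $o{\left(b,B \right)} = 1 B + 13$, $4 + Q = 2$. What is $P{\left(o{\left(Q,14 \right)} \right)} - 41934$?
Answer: $-41347$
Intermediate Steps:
$Q = -2$ ($Q = -4 + 2 = -2$)
$o{\left(b,B \right)} = 13 + B$ ($o{\left(b,B \right)} = B + 13 = 13 + B$)
$P{\left(g \right)} = -142 + g^{2}$ ($P{\left(g \right)} = g^{2} - 142 = -142 + g^{2}$)
$P{\left(o{\left(Q,14 \right)} \right)} - 41934 = \left(-142 + \left(13 + 14\right)^{2}\right) - 41934 = \left(-142 + 27^{2}\right) - 41934 = \left(-142 + 729\right) - 41934 = 587 - 41934 = -41347$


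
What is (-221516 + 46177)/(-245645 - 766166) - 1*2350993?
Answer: -2378760402984/1011811 ≈ -2.3510e+6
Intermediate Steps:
(-221516 + 46177)/(-245645 - 766166) - 1*2350993 = -175339/(-1011811) - 2350993 = -175339*(-1/1011811) - 2350993 = 175339/1011811 - 2350993 = -2378760402984/1011811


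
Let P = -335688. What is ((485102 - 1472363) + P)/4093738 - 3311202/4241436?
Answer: -798599873660/723471988657 ≈ -1.1038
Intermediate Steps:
((485102 - 1472363) + P)/4093738 - 3311202/4241436 = ((485102 - 1472363) - 335688)/4093738 - 3311202/4241436 = (-987261 - 335688)*(1/4093738) - 3311202*1/4241436 = -1322949*1/4093738 - 551867/706906 = -1322949/4093738 - 551867/706906 = -798599873660/723471988657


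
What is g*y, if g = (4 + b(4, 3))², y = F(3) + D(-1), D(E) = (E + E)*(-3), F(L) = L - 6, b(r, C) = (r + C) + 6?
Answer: 867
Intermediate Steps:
b(r, C) = 6 + C + r (b(r, C) = (C + r) + 6 = 6 + C + r)
F(L) = -6 + L
D(E) = -6*E (D(E) = (2*E)*(-3) = -6*E)
y = 3 (y = (-6 + 3) - 6*(-1) = -3 + 6 = 3)
g = 289 (g = (4 + (6 + 3 + 4))² = (4 + 13)² = 17² = 289)
g*y = 289*3 = 867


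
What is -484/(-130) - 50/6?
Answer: -899/195 ≈ -4.6103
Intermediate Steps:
-484/(-130) - 50/6 = -484*(-1/130) - 50*1/6 = 242/65 - 25/3 = -899/195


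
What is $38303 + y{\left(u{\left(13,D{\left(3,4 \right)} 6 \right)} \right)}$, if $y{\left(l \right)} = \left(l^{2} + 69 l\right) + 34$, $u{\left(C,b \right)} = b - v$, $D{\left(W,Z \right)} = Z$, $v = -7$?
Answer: $41437$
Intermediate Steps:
$u{\left(C,b \right)} = 7 + b$ ($u{\left(C,b \right)} = b - -7 = b + 7 = 7 + b$)
$y{\left(l \right)} = 34 + l^{2} + 69 l$
$38303 + y{\left(u{\left(13,D{\left(3,4 \right)} 6 \right)} \right)} = 38303 + \left(34 + \left(7 + 4 \cdot 6\right)^{2} + 69 \left(7 + 4 \cdot 6\right)\right) = 38303 + \left(34 + \left(7 + 24\right)^{2} + 69 \left(7 + 24\right)\right) = 38303 + \left(34 + 31^{2} + 69 \cdot 31\right) = 38303 + \left(34 + 961 + 2139\right) = 38303 + 3134 = 41437$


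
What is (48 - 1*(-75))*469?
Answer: 57687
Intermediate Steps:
(48 - 1*(-75))*469 = (48 + 75)*469 = 123*469 = 57687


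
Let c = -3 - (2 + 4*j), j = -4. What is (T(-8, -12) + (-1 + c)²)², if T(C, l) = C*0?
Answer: 10000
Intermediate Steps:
T(C, l) = 0
c = 11 (c = -3 - (2 + 4*(-4)) = -3 - (2 - 16) = -3 - 1*(-14) = -3 + 14 = 11)
(T(-8, -12) + (-1 + c)²)² = (0 + (-1 + 11)²)² = (0 + 10²)² = (0 + 100)² = 100² = 10000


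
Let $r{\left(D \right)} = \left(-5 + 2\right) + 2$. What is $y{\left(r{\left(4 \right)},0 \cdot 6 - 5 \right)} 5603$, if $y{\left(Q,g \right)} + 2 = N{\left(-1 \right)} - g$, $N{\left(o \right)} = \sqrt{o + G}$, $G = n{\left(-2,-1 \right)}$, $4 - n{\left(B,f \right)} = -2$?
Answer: $16809 + 5603 \sqrt{5} \approx 29338.0$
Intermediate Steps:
$n{\left(B,f \right)} = 6$ ($n{\left(B,f \right)} = 4 - -2 = 4 + 2 = 6$)
$G = 6$
$N{\left(o \right)} = \sqrt{6 + o}$ ($N{\left(o \right)} = \sqrt{o + 6} = \sqrt{6 + o}$)
$r{\left(D \right)} = -1$ ($r{\left(D \right)} = -3 + 2 = -1$)
$y{\left(Q,g \right)} = -2 + \sqrt{5} - g$ ($y{\left(Q,g \right)} = -2 - \left(g - \sqrt{6 - 1}\right) = -2 - \left(g - \sqrt{5}\right) = -2 + \sqrt{5} - g$)
$y{\left(r{\left(4 \right)},0 \cdot 6 - 5 \right)} 5603 = \left(-2 + \sqrt{5} - \left(0 \cdot 6 - 5\right)\right) 5603 = \left(-2 + \sqrt{5} - \left(0 - 5\right)\right) 5603 = \left(-2 + \sqrt{5} - -5\right) 5603 = \left(-2 + \sqrt{5} + 5\right) 5603 = \left(3 + \sqrt{5}\right) 5603 = 16809 + 5603 \sqrt{5}$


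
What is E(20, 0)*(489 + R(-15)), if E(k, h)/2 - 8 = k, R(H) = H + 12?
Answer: 27216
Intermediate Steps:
R(H) = 12 + H
E(k, h) = 16 + 2*k
E(20, 0)*(489 + R(-15)) = (16 + 2*20)*(489 + (12 - 15)) = (16 + 40)*(489 - 3) = 56*486 = 27216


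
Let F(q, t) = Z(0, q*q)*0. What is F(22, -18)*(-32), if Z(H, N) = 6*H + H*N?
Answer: 0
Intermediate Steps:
F(q, t) = 0 (F(q, t) = (0*(6 + q*q))*0 = (0*(6 + q²))*0 = 0*0 = 0)
F(22, -18)*(-32) = 0*(-32) = 0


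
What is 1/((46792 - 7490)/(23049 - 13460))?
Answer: 223/914 ≈ 0.24398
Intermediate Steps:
1/((46792 - 7490)/(23049 - 13460)) = 1/(39302/9589) = 1/(39302*(1/9589)) = 1/(914/223) = 223/914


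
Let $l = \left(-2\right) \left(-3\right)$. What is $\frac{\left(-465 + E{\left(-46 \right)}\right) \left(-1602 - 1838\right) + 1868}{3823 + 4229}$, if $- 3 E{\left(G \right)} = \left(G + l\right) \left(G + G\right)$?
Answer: $\frac{4365901}{6039} \approx 722.95$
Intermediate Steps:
$l = 6$
$E{\left(G \right)} = - \frac{2 G \left(6 + G\right)}{3}$ ($E{\left(G \right)} = - \frac{\left(G + 6\right) \left(G + G\right)}{3} = - \frac{\left(6 + G\right) 2 G}{3} = - \frac{2 G \left(6 + G\right)}{3}$)
$\frac{\left(-465 + E{\left(-46 \right)}\right) \left(-1602 - 1838\right) + 1868}{3823 + 4229} = \frac{\left(-465 - - \frac{92 \left(6 - 46\right)}{3}\right) \left(-1602 - 1838\right) + 1868}{3823 + 4229} = \frac{\left(-465 - \left(- \frac{92}{3}\right) \left(-40\right)\right) \left(-3440\right) + 1868}{8052} = \left(\left(-465 - \frac{3680}{3}\right) \left(-3440\right) + 1868\right) \frac{1}{8052} = \left(\left(- \frac{5075}{3}\right) \left(-3440\right) + 1868\right) \frac{1}{8052} = \left(\frac{17458000}{3} + 1868\right) \frac{1}{8052} = \frac{17463604}{3} \cdot \frac{1}{8052} = \frac{4365901}{6039}$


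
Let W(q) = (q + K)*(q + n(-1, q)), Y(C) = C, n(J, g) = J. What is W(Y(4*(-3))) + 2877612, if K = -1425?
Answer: 2896293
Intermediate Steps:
W(q) = (-1 + q)*(-1425 + q) (W(q) = (q - 1425)*(q - 1) = (-1425 + q)*(-1 + q) = (-1 + q)*(-1425 + q))
W(Y(4*(-3))) + 2877612 = (1425 + (4*(-3))² - 5704*(-3)) + 2877612 = (1425 + (-12)² - 1426*(-12)) + 2877612 = (1425 + 144 + 17112) + 2877612 = 18681 + 2877612 = 2896293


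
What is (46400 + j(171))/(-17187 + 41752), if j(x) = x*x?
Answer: 75641/24565 ≈ 3.0792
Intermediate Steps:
j(x) = x²
(46400 + j(171))/(-17187 + 41752) = (46400 + 171²)/(-17187 + 41752) = (46400 + 29241)/24565 = 75641*(1/24565) = 75641/24565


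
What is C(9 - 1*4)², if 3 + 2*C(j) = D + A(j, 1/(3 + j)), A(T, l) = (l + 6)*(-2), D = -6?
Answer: 7225/64 ≈ 112.89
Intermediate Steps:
A(T, l) = -12 - 2*l (A(T, l) = (6 + l)*(-2) = -12 - 2*l)
C(j) = -21/2 - 1/(3 + j) (C(j) = -3/2 + (-6 + (-12 - 2/(3 + j)))/2 = -3/2 + (-18 - 2/(3 + j))/2 = -3/2 + (-9 - 1/(3 + j)) = -21/2 - 1/(3 + j))
C(9 - 1*4)² = ((-65 - 21*(9 - 1*4))/(2*(3 + (9 - 1*4))))² = ((-65 - 21*(9 - 4))/(2*(3 + (9 - 4))))² = ((-65 - 21*5)/(2*(3 + 5)))² = ((½)*(-65 - 105)/8)² = ((½)*(⅛)*(-170))² = (-85/8)² = 7225/64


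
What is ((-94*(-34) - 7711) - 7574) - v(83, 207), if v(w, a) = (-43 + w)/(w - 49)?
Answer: -205533/17 ≈ -12090.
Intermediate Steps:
v(w, a) = (-43 + w)/(-49 + w)
((-94*(-34) - 7711) - 7574) - v(83, 207) = ((-94*(-34) - 7711) - 7574) - (-43 + 83)/(-49 + 83) = ((3196 - 7711) - 7574) - 40/34 = (-4515 - 7574) - 40/34 = -12089 - 1*20/17 = -12089 - 20/17 = -205533/17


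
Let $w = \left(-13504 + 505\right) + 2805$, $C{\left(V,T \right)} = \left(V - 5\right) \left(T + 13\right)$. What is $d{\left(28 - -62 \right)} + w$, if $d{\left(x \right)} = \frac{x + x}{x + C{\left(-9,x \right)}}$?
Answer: $- \frac{3445617}{338} \approx -10194.0$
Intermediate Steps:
$C{\left(V,T \right)} = \left(-5 + V\right) \left(13 + T\right)$
$w = -10194$ ($w = -12999 + 2805 = -10194$)
$d{\left(x \right)} = \frac{2 x}{-182 - 13 x}$ ($d{\left(x \right)} = \frac{x + x}{x + \left(-65 - 5 x + 13 \left(-9\right) + x \left(-9\right)\right)} = \frac{2 x}{x - \left(182 + 14 x\right)} = \frac{2 x}{-182 - 13 x}$)
$d{\left(28 - -62 \right)} + w = - \frac{2 \left(28 - -62\right)}{182 + 13 \left(28 - -62\right)} - 10194 = - \frac{2 \left(28 + 62\right)}{182 + 13 \left(28 + 62\right)} - 10194 = \left(-2\right) 90 \frac{1}{182 + 13 \cdot 90} - 10194 = \left(-2\right) 90 \frac{1}{182 + 1170} - 10194 = \left(-2\right) 90 \cdot \frac{1}{1352} - 10194 = - \frac{45}{338} - 10194 = - \frac{3445617}{338}$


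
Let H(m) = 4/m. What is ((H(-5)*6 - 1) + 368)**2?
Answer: 3279721/25 ≈ 1.3119e+5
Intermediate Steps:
((H(-5)*6 - 1) + 368)**2 = (((4/(-5))*6 - 1) + 368)**2 = (((4*(-1/5))*6 - 1) + 368)**2 = ((-4/5*6 - 1) + 368)**2 = ((-24/5 - 1) + 368)**2 = (-29/5 + 368)**2 = (1811/5)**2 = 3279721/25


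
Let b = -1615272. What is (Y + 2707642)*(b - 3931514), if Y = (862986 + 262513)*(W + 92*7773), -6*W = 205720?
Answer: -12751097672824156268/3 ≈ -4.2504e+18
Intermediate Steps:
W = -102860/3 (W = -⅙*205720 = -102860/3 ≈ -34287.)
Y = 2298818201512/3 (Y = (862986 + 262513)*(-102860/3 + 92*7773) = 1125499*(-102860/3 + 715116) = 1125499*(2042488/3) = 2298818201512/3 ≈ 7.6627e+11)
(Y + 2707642)*(b - 3931514) = (2298818201512/3 + 2707642)*(-1615272 - 3931514) = (2298826324438/3)*(-5546786) = -12751097672824156268/3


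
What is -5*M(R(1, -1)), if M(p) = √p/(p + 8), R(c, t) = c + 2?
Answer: -5*√3/11 ≈ -0.78730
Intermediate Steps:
R(c, t) = 2 + c
M(p) = √p/(8 + p)
-5*M(R(1, -1)) = -5*√(2 + 1)/(8 + (2 + 1)) = -5*√3/(8 + 3) = -5*√3/11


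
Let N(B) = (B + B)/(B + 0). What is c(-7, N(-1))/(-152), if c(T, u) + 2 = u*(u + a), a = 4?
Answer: -5/76 ≈ -0.065789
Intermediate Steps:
N(B) = 2 (N(B) = (2*B)/B = 2)
c(T, u) = -2 + u*(4 + u) (c(T, u) = -2 + u*(u + 4) = -2 + u*(4 + u))
c(-7, N(-1))/(-152) = (-2 + 2**2 + 4*2)/(-152) = -(-2 + 4 + 8)/152 = -1/152*10 = -5/76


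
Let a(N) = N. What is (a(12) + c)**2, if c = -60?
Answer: 2304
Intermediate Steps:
(a(12) + c)**2 = (12 - 60)**2 = (-48)**2 = 2304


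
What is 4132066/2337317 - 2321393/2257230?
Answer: 3901192014599/5275862051910 ≈ 0.73944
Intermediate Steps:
4132066/2337317 - 2321393/2257230 = 3901192014599/5275862051910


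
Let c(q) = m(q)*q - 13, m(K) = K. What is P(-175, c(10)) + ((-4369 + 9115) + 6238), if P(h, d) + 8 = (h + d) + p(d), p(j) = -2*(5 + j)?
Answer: 10704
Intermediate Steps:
p(j) = -10 - 2*j
c(q) = -13 + q² (c(q) = q*q - 13 = q² - 13 = -13 + q²)
P(h, d) = -18 + h - d (P(h, d) = -8 + ((h + d) + (-10 - 2*d)) = -8 + ((d + h) + (-10 - 2*d)) = -8 + (-10 + h - d) = -18 + h - d)
P(-175, c(10)) + ((-4369 + 9115) + 6238) = (-18 - 175 - (-13 + 10²)) + ((-4369 + 9115) + 6238) = (-18 - 175 - (-13 + 100)) + (4746 + 6238) = (-18 - 175 - 1*87) + 10984 = (-18 - 175 - 87) + 10984 = -280 + 10984 = 10704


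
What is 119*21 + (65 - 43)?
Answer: 2521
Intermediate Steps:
119*21 + (65 - 43) = 2499 + 22 = 2521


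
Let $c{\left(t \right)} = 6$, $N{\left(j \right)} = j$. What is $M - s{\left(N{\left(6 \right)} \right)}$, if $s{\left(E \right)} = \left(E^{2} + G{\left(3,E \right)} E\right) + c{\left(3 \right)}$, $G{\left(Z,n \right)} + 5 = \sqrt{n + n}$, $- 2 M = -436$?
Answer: $206 - 12 \sqrt{3} \approx 185.22$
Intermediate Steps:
$M = 218$ ($M = \left(- \frac{1}{2}\right) \left(-436\right) = 218$)
$G{\left(Z,n \right)} = -5 + \sqrt{2} \sqrt{n}$ ($G{\left(Z,n \right)} = -5 + \sqrt{n + n} = -5 + \sqrt{2 n} = -5 + \sqrt{2} \sqrt{n}$)
$s{\left(E \right)} = 6 + E^{2} + E \left(-5 + \sqrt{2} \sqrt{E}\right)$ ($s{\left(E \right)} = \left(E^{2} + \left(-5 + \sqrt{2} \sqrt{E}\right) E\right) + 6 = \left(E^{2} + E \left(-5 + \sqrt{2} \sqrt{E}\right)\right) + 6 = 6 + E^{2} + E \left(-5 + \sqrt{2} \sqrt{E}\right)$)
$M - s{\left(N{\left(6 \right)} \right)} = 218 - \left(6 + 6^{2} + 6 \left(-5 + \sqrt{2} \sqrt{6}\right)\right) = 218 - \left(6 + 36 + 6 \left(-5 + 2 \sqrt{3}\right)\right) = 218 - \left(6 + 36 - \left(30 - 12 \sqrt{3}\right)\right) = 218 - \left(12 + 12 \sqrt{3}\right) = 206 - 12 \sqrt{3}$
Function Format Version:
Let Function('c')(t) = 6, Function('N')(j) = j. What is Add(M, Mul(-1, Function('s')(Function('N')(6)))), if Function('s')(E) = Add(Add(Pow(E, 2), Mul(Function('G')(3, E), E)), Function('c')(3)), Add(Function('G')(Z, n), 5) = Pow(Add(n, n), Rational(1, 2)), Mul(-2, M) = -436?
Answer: Add(206, Mul(-12, Pow(3, Rational(1, 2)))) ≈ 185.22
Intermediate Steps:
M = 218 (M = Mul(Rational(-1, 2), -436) = 218)
Function('G')(Z, n) = Add(-5, Mul(Pow(2, Rational(1, 2)), Pow(n, Rational(1, 2)))) (Function('G')(Z, n) = Add(-5, Pow(Add(n, n), Rational(1, 2))) = Add(-5, Pow(Mul(2, n), Rational(1, 2))) = Add(-5, Mul(Pow(2, Rational(1, 2)), Pow(n, Rational(1, 2)))))
Function('s')(E) = Add(6, Pow(E, 2), Mul(E, Add(-5, Mul(Pow(2, Rational(1, 2)), Pow(E, Rational(1, 2)))))) (Function('s')(E) = Add(Add(Pow(E, 2), Mul(Add(-5, Mul(Pow(2, Rational(1, 2)), Pow(E, Rational(1, 2)))), E)), 6) = Add(Add(Pow(E, 2), Mul(E, Add(-5, Mul(Pow(2, Rational(1, 2)), Pow(E, Rational(1, 2)))))), 6) = Add(6, Pow(E, 2), Mul(E, Add(-5, Mul(Pow(2, Rational(1, 2)), Pow(E, Rational(1, 2)))))))
Add(M, Mul(-1, Function('s')(Function('N')(6)))) = Add(218, Mul(-1, Add(6, Pow(6, 2), Mul(6, Add(-5, Mul(Pow(2, Rational(1, 2)), Pow(6, Rational(1, 2)))))))) = Add(218, Mul(-1, Add(6, 36, Mul(6, Add(-5, Mul(2, Pow(3, Rational(1, 2)))))))) = Add(218, Mul(-1, Add(6, 36, Add(-30, Mul(12, Pow(3, Rational(1, 2))))))) = Add(218, Mul(-1, Add(12, Mul(12, Pow(3, Rational(1, 2)))))) = Add(218, Add(-12, Mul(-12, Pow(3, Rational(1, 2))))) = Add(206, Mul(-12, Pow(3, Rational(1, 2))))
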